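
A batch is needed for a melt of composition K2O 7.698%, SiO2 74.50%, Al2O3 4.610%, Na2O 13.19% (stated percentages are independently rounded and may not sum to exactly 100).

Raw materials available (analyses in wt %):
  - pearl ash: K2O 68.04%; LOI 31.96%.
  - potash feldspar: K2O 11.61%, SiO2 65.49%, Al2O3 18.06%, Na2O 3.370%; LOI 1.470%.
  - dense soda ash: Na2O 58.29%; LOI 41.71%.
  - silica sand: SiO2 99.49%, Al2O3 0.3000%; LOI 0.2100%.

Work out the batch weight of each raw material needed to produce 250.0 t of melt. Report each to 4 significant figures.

All arithmetic maintains exact precision at every stage — rounding to four significant figures governs every intermediate as printed — each reported value takes exactly one rounding. Derived quantities, including yield, glass mass, four oxide percentages, totals, LOI, are computed using the weight values per 250.0 t of glass in full float precision as written in either problem or answer.
Oxide mass targets, per 250.0 t melt:
  K2O: 7.698% × 250.0 = 19.24 t
  SiO2: 74.50% × 250.0 = 186.2 t
  Al2O3: 4.610% × 250.0 = 11.52 t
  Na2O: 13.19% × 250.0 = 32.98 t
Oxide-by-oxide audit working from each reported weight, on the stated basis (delivered sums recover each target up to rounding of the answer):
  K2O: 17.81·0.6804 + 61.38·0.1161 = 19.24 t (target 19.24 t)
  SiO2: 61.38·0.6549 + 146.8·0.9949 = 186.2 t (target 186.2 t)
  Al2O3: 61.38·0.1806 + 146.8·0.003000 = 11.53 t (target 11.52 t)
  Na2O: 61.38·0.03370 + 53.02·0.5829 = 32.97 t (target 32.98 t)
The glass-mass cross-check: batch total minus LOI = 250.0 t (per-oxide target masses sum to 250.0 t; versus the stated basis of 250.0 t — any gap is answer rounding).
Whole-batch sum: Σ batch = 279.0 t; loss to ignition Σ batch·LOI = 29.02 t; yield = glass ÷ total batch = 89.60%.

Batch per 250.0 t melt:
  pearl ash: 17.81 t
  potash feldspar: 61.38 t
  dense soda ash: 53.02 t
  silica sand: 146.8 t
Total batch = 279.0 t; LOI loss = 29.02 t; yield = 89.60%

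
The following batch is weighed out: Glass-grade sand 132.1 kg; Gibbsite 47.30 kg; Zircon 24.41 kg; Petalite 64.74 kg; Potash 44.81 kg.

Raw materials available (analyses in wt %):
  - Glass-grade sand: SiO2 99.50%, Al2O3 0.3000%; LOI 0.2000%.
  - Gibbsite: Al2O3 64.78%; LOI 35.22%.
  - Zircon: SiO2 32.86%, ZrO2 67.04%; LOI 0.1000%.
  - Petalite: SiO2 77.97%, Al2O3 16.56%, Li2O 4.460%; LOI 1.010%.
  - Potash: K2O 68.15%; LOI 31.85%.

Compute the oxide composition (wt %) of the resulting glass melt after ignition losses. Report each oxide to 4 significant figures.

In-progress results are displayed, rounded to 4 significant figures, alongside each step. The working math keeps full float precision at all times. A single rounding yields every reported figure; the derived quantities are recomputed from the batch weights per 281.5 kg of glass at full precision (the five compositions, yield, ignition loss, totals, net glass mass), as quoted within either problem or answer.
Per-oxide mass from batch:
  SiO2: 132.1·0.9950 + 24.41·0.3286 + 64.74·0.7797 = 189.9 kg
  Al2O3: 132.1·0.003000 + 47.30·0.6478 + 64.74·0.1656 = 41.76 kg
  ZrO2: 24.41·0.6704 = 16.36 kg
  Li2O: 64.74·0.04460 = 2.887 kg
  K2O: 44.81·0.6815 = 30.54 kg
LOI: 132.1·0.002000 + 47.30·0.3522 + 24.41·0.001000 + 64.74·0.01010 + 44.81·0.3185 = 31.87 kg
batch − LOI leaves glass = 313.4 − 31.87 = 281.5 kg (matching Σ of the oxides)
oxide / glass × 100 gives the wt %

Glass mass = 281.5 kg (batch 313.4 − LOI 31.87).
Composition: SiO2 67.48%, Al2O3 14.83%, ZrO2 5.814%, Li2O 1.026%, K2O 10.85%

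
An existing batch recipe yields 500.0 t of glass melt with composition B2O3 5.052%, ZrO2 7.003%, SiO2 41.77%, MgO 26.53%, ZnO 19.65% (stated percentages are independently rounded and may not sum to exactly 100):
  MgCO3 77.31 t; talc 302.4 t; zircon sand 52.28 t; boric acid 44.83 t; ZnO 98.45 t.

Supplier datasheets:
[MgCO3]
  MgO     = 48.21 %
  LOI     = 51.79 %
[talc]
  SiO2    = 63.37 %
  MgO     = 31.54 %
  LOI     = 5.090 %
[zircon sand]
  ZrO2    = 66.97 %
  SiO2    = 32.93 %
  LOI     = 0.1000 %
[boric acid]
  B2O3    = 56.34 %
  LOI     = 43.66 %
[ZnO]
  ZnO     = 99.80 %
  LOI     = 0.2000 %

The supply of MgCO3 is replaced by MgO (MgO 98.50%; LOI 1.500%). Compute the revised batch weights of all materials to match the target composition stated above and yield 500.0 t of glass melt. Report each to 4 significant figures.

Revised batch per 500.0 t glass melt:
  MgO: 37.84 t
  talc: 302.4 t
  zircon sand: 52.28 t
  boric acid: 44.83 t
  ZnO: 98.45 t
Total batch = 535.8 t; LOI loss = 35.78 t

Each numeric step keeps exact precision at each step — rounding to 4 significant digits governs each mid-chain value as printed — a single rounding finalizes every reported result. Derived quantities (glass mass, the five compositions, totals, ignition loss, the yield) are re-derived from the batch weights on 500.0 t of glass at exact precision exactly as printed in question or answer.
Oxide-by-oxide targets in 500.0 t glass melt:
  B2O3: 5.052% × 500.0 = 25.26 t
  ZrO2: 7.003% × 500.0 = 35.02 t
  SiO2: 41.77% × 500.0 = 208.8 t
  MgO: 26.53% × 500.0 = 132.6 t
  ZnO: 19.65% × 500.0 = 98.25 t
Checking each oxide sum on the weights just shown, versus the basis set out (target by target, the sums agree modulo rounding of the values):
  B2O3: 44.83·0.5634 = 25.26 t (target 25.26 t)
  ZrO2: 52.28·0.6697 = 35.01 t (target 35.02 t)
  SiO2: 302.4·0.6337 + 52.28·0.3293 = 208.8 t (target 208.8 t)
  MgO: 37.84·0.9850 + 302.4·0.3154 = 132.6 t (target 132.6 t)
  ZnO: 98.45·0.9980 = 98.25 t (target 98.25 t)
Auditing the glass mass value: total batch − LOI = 500.0 t (the targets, summed, come to 500.0 t; stated basis 500.0 t — rounding explains the deltas).
Summing the batch: Σ batch = 535.8 t; ignition loss, Σ(batch × LOI) = 35.78 t; the yield ratio, glass ÷ batch: 93.32%.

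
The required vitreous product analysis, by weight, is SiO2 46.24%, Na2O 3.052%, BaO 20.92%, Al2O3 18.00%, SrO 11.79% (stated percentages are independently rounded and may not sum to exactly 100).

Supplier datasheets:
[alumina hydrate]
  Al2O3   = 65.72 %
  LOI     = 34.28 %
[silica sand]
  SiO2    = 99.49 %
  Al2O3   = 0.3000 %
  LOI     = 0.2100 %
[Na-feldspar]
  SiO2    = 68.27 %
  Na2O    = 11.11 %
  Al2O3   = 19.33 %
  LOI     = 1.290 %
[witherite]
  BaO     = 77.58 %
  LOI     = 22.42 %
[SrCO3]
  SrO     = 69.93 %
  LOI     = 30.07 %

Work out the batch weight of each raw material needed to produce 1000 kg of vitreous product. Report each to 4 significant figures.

Batch per 1000 kg vitreous product:
  alumina hydrate: 191.8 kg
  silica sand: 276.3 kg
  Na-feldspar: 274.7 kg
  witherite: 269.7 kg
  SrCO3: 168.6 kg
Total batch = 1181 kg; LOI loss = 181.0 kg; yield = 84.67%

Rounding to 4 significant digits applies to each in-between result as displayed. Each numeric step holds full float precision from start to finish; exactly one rounding lands on each reported value — all derived quantities, which include glass mass, totals, five oxide percentages, ignition loss, yield, are re-derived at exact precision, as written in the question or the answer, from the weighed amounts at 1000 kg of glass.
The oxide mass targets at 1000 kg vitreous product:
  SiO2: 46.24% × 1000 = 462.4 kg
  Na2O: 3.052% × 1000 = 30.52 kg
  BaO: 20.92% × 1000 = 209.2 kg
  Al2O3: 18.00% × 1000 = 180.0 kg
  SrO: 11.79% × 1000 = 117.9 kg
Sums-versus-targets review with the batch weights as given, against the basis in use (target by target, the sums agree modulo rounding of the values):
  SiO2: 276.3·0.9949 + 274.7·0.6827 = 462.4 kg (target 462.4 kg)
  Na2O: 274.7·0.1111 = 30.52 kg (target 30.52 kg)
  BaO: 269.7·0.7758 = 209.2 kg (target 209.2 kg)
  Al2O3: 191.8·0.6572 + 276.3·0.003000 + 274.7·0.1933 = 180.0 kg (target 180.0 kg)
  SrO: 168.6·0.6993 = 117.9 kg (target 117.9 kg)
Auditing the glass mass value: Σ batch − LOI loss = 1000 kg (oxide target masses add up to 1000 kg; basis as stated: 1000 kg — any gap is answer rounding).
Batch grand total — Σ batch = 1181 kg; loss to ignition Σ batch·LOI = 181.0 kg; as yield: glass ÷ batch → 84.67%.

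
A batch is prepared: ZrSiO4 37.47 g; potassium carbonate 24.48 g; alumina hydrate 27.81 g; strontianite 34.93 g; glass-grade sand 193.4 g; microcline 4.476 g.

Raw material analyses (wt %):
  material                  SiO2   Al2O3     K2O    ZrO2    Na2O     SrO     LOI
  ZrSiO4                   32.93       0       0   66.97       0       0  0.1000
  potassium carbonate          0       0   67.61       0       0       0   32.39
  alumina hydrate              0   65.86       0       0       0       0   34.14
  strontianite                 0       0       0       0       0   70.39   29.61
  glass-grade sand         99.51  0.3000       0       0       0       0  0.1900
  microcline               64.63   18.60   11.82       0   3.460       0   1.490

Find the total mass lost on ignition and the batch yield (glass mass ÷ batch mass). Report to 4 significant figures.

LOI loss = 28.24 g; glass = 294.3 g; yield = 91.25%

Intermediates appear, rounded to four significant digits, in the working; every computation maintains exact precision in all steps — each reported value includes exactly one rounding — the derived quantities are recomputed from the weighed amounts for 294.3 g of glass in exact precision (the six compositions, ignition loss, the yield, the totals, net glass mass) as quoted within the problem or the answer.
LOI of each material in turn:
  ZrSiO4: 37.47 × 0.001000 = 0.03747 g
  potassium carbonate: 24.48 × 0.3239 = 7.929 g
  alumina hydrate: 27.81 × 0.3414 = 9.494 g
  strontianite: 34.93 × 0.2961 = 10.34 g
  glass-grade sand: 193.4 × 0.001900 = 0.3675 g
  microcline: 4.476 × 0.01490 = 0.06669 g
Total LOI = 28.24 g
Glass = batch − LOI = 322.6 − 28.24 = 294.3 g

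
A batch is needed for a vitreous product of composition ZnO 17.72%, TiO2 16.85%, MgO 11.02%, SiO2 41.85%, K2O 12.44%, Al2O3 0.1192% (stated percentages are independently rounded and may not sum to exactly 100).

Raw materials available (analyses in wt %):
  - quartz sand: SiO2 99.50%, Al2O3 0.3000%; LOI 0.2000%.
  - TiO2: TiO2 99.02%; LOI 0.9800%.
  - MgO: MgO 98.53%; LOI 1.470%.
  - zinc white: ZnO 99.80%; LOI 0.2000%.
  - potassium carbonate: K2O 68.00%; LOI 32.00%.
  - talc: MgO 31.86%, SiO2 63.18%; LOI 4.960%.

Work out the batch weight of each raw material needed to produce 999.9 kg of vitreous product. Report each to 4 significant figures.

Values along the way appear rounded to 4 significant digits as written — all arithmetic maintains full precision at each step — each reported figure takes a single rounding; the derived quantities, which include the totals, yield, six oxide percentages, net glass mass, LOI, are recomputed in exact precision, as written in either problem or answer, starting from the weights at 999.9 kg of glass.
Oxide mass targets, per 999.9 kg vitreous product:
  ZnO: 17.72% × 999.9 = 177.2 kg
  TiO2: 16.85% × 999.9 = 168.5 kg
  MgO: 11.02% × 999.9 = 110.2 kg
  SiO2: 41.85% × 999.9 = 418.5 kg
  K2O: 12.44% × 999.9 = 124.4 kg
  Al2O3: 0.1192% × 999.9 = 1.192 kg
Balance tally, oxide-wise, on the weights just shown, on the stated basis (sums match the target masses given rounding of the digits):
  ZnO: 177.5·0.9980 = 177.1 kg (target 177.2 kg)
  TiO2: 170.2·0.9902 = 168.5 kg (target 168.5 kg)
  MgO: 99.98·0.9853 + 36.64·0.3186 = 110.2 kg (target 110.2 kg)
  SiO2: 397.3·0.9950 + 36.64·0.6318 = 418.5 kg (target 418.5 kg)
  K2O: 182.9·0.6800 = 124.4 kg (target 124.4 kg)
  Al2O3: 397.3·0.003000 = 1.192 kg (target 1.192 kg)
Glass-mass closure: batch total minus LOI = 999.9 kg (the targets, summed, come to 999.9 kg; against the stated basis, 999.9 kg — any gap is answer rounding).
Whole-batch sum: Σ batch = 1065 kg; LOI removed, Σ of batch·LOI: 64.63 kg; glass ÷ batch gives a yield of 93.93%.

Batch per 999.9 kg vitreous product:
  quartz sand: 397.3 kg
  TiO2: 170.2 kg
  MgO: 99.98 kg
  zinc white: 177.5 kg
  potassium carbonate: 182.9 kg
  talc: 36.64 kg
Total batch = 1065 kg; LOI loss = 64.63 kg; yield = 93.93%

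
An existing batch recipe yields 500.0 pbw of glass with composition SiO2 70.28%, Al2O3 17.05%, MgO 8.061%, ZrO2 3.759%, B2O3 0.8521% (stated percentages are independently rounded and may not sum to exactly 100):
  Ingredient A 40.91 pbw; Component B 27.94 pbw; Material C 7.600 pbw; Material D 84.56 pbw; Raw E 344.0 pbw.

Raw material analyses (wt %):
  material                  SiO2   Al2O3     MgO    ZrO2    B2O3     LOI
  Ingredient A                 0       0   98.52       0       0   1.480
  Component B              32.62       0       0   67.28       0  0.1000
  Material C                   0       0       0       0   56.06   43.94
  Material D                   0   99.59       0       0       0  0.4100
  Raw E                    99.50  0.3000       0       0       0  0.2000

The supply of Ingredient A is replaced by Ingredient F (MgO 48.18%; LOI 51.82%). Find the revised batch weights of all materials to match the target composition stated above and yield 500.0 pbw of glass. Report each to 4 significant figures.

Every computation holds exact precision through the solve. Intermediates are rounded to 4 significant digits when displayed; each reported value is rounded a single time; the derived quantities are carried from the batch weights per 500.0 pbw of glass in full float precision (the yield, net glass mass, the five compositions, totals, LOI), exactly as printed in problem or answer.
Target oxide masses per 500.0 pbw glass:
  SiO2: 70.28% × 500.0 = 351.4 pbw
  Al2O3: 17.05% × 500.0 = 85.25 pbw
  MgO: 8.061% × 500.0 = 40.30 pbw
  ZrO2: 3.759% × 500.0 = 18.80 pbw
  B2O3: 0.8521% × 500.0 = 4.260 pbw
A balance pass over the oxides, from the weights as reported, on the stated basis (sums match the target masses net of answer rounding effects):
  SiO2: 27.94·0.3262 + 344.0·0.9950 = 351.4 pbw (target 351.4 pbw)
  Al2O3: 84.56·0.9959 + 344.0·0.003000 = 85.25 pbw (target 85.25 pbw)
  MgO: 83.66·0.4818 = 40.31 pbw (target 40.30 pbw)
  ZrO2: 27.94·0.6728 = 18.80 pbw (target 18.80 pbw)
  B2O3: 7.600·0.5606 = 4.261 pbw (target 4.260 pbw)
Glass-mass closure: net batch after ignition = 500.0 pbw (oxide target masses add up to 500.0 pbw; the stated basis being 500.0 pbw — a pure rounding effect).
Batch grand total — Σ batch = 547.8 pbw; loss to ignition Σ batch·LOI = 47.75 pbw; the yield ratio, glass ÷ batch: 91.28%.

Revised batch per 500.0 pbw glass:
  Ingredient F: 83.66 pbw
  Component B: 27.94 pbw
  Material C: 7.600 pbw
  Material D: 84.56 pbw
  Raw E: 344.0 pbw
Total batch = 547.8 pbw; LOI loss = 47.75 pbw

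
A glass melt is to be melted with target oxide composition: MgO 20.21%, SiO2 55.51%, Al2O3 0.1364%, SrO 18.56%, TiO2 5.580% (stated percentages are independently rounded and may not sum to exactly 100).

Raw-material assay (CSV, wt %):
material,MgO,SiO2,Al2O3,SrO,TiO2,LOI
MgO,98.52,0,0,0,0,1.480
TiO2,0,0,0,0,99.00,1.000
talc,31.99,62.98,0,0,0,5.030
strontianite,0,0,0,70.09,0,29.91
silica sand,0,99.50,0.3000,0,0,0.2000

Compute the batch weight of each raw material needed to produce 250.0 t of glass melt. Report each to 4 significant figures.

Batch per 250.0 t glass melt:
  MgO: 38.05 t
  TiO2: 14.09 t
  talc: 40.77 t
  strontianite: 66.20 t
  silica sand: 113.7 t
Total batch = 272.8 t; LOI loss = 22.78 t; yield = 91.65%

The whole derivation maintains full float precision at every stage; mid-chain values are shown, rounded to four significant figures, between the steps. Exactly one rounding is applied to each reported value. Derived quantities, including glass mass, the totals, LOI, the yield, the five compositions, are carried starting from the weights for 250.0 t of glass in exact precision, as given in the problem or answer text.
Oxide mass targets, per 250.0 t glass melt:
  MgO: 20.21% × 250.0 = 50.52 t
  SiO2: 55.51% × 250.0 = 138.8 t
  Al2O3: 0.1364% × 250.0 = 0.3410 t
  SrO: 18.56% × 250.0 = 46.40 t
  TiO2: 5.580% × 250.0 = 13.95 t
Per-oxide balance check using the reported weights, relative to the basis at hand (summed amounts equal target values modulo rounding of the values):
  MgO: 38.05·0.9852 + 40.77·0.3199 = 50.53 t (target 50.52 t)
  SiO2: 40.77·0.6298 + 113.7·0.9950 = 138.8 t (target 138.8 t)
  Al2O3: 113.7·0.003000 = 0.3411 t (target 0.3410 t)
  SrO: 66.20·0.7009 = 46.40 t (target 46.40 t)
  TiO2: 14.09·0.9900 = 13.95 t (target 13.95 t)
Glass-mass closure: Σ batch − LOI loss = 250.0 t (oxide target masses add up to 250.0 t; versus the stated basis of 250.0 t — differing by rounding only).
Total batch = Σ batch = 272.8 t; Σ batch·LOI gives LOI loss = 22.78 t; yield, glass over the total, = 91.65%.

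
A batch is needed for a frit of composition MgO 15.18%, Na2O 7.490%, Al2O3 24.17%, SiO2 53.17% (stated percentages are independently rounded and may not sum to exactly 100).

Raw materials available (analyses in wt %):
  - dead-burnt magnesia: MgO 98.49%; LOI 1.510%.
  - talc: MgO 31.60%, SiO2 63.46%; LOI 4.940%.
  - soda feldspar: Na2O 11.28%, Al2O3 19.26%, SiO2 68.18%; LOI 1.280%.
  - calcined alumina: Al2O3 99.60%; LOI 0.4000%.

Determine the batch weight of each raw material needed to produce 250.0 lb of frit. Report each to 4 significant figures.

Batch per 250.0 lb frit:
  dead-burnt magnesia: 28.55 lb
  talc: 31.11 lb
  soda feldspar: 166.0 lb
  calcined alumina: 28.57 lb
Total batch = 254.2 lb; LOI loss = 4.207 lb; yield = 98.35%

The whole derivation holds full precision from first step to last — rounding to 4 significant digits applies to every in-between result as shown. Every reported result is rounded a single time; the derived quantities, including LOI, net glass mass, totals, the yield, four oxide percentages, are rebuilt starting from the weights per 250.0 lb of glass at full float precision, exactly as shown in the question or the answer.
Oxide mass targets, per 250.0 lb frit:
  MgO: 15.18% × 250.0 = 37.95 lb
  Na2O: 7.490% × 250.0 = 18.73 lb
  Al2O3: 24.17% × 250.0 = 60.42 lb
  SiO2: 53.17% × 250.0 = 132.9 lb
Sums-versus-targets review with the batch weights as given, under the basis named above (sum by sum, the targets are met modulo rounding of the values):
  MgO: 28.55·0.9849 + 31.11·0.3160 = 37.95 lb (target 37.95 lb)
  Na2O: 166.0·0.1128 = 18.72 lb (target 18.73 lb)
  Al2O3: 166.0·0.1926 + 28.57·0.9960 = 60.43 lb (target 60.42 lb)
  SiO2: 31.11·0.6346 + 166.0·0.6818 = 132.9 lb (target 132.9 lb)
Glass mass check: whole batch net of LOI = 250.0 lb (oxide target masses add up to 250.0 lb; with the basis standing at 250.0 lb — differing by rounding only).
Whole-batch sum: Σ batch = 254.2 lb; the LOI term Σ batch·LOI equals 4.207 lb; yield = glass ÷ total batch = 98.35%.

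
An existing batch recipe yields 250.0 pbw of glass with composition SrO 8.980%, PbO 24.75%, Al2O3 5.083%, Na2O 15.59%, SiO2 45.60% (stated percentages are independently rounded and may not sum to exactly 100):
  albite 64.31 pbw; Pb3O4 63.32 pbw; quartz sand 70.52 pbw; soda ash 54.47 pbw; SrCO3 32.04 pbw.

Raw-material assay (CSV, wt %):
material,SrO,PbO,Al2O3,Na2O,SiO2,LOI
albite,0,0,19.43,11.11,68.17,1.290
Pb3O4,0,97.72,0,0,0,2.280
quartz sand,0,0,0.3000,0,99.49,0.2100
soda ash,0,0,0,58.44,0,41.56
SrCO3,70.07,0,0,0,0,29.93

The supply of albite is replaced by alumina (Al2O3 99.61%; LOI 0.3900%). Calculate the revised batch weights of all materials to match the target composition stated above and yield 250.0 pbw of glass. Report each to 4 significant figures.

Intermediates are displayed (rounded to four significant digits) between the steps — each numeric step maintains full float precision in every operation — a single rounding finalizes every reported value. All derived quantities, including totals, LOI, glass mass, five oxide percentages, the yield, are computed from the batch weights at 250.0 pbw of glass in full float precision as they appear in either problem or answer.
Per-oxide target masses for 250.0 pbw glass:
  SrO: 8.980% × 250.0 = 22.45 pbw
  PbO: 24.75% × 250.0 = 61.88 pbw
  Al2O3: 5.083% × 250.0 = 12.71 pbw
  Na2O: 15.59% × 250.0 = 38.98 pbw
  SiO2: 45.60% × 250.0 = 114.0 pbw
Checking each oxide sum per the reported batch figures, against the basis in use (every target is met by its sum exact up to rounding of places):
  SrO: 32.04·0.7007 = 22.45 pbw (target 22.45 pbw)
  PbO: 63.32·0.9772 = 61.88 pbw (target 61.88 pbw)
  Al2O3: 12.41·0.9961 + 114.6·0.003000 = 12.71 pbw (target 12.71 pbw)
  Na2O: 66.69·0.5844 = 38.97 pbw (target 38.98 pbw)
  SiO2: 114.6·0.9949 = 114.0 pbw (target 114.0 pbw)
Auditing the glass mass value: whole batch net of LOI = 250.0 pbw (oxide target masses add up to 250.0 pbw; basis as stated: 250.0 pbw — any gap is answer rounding).
Batch grand total — Σ batch = 289.1 pbw; ignition loss, Σ(batch × LOI) = 39.04 pbw; the yield ratio, glass ÷ batch: 86.49%.

Revised batch per 250.0 pbw glass:
  alumina: 12.41 pbw
  Pb3O4: 63.32 pbw
  quartz sand: 114.6 pbw
  soda ash: 66.69 pbw
  SrCO3: 32.04 pbw
Total batch = 289.1 pbw; LOI loss = 39.04 pbw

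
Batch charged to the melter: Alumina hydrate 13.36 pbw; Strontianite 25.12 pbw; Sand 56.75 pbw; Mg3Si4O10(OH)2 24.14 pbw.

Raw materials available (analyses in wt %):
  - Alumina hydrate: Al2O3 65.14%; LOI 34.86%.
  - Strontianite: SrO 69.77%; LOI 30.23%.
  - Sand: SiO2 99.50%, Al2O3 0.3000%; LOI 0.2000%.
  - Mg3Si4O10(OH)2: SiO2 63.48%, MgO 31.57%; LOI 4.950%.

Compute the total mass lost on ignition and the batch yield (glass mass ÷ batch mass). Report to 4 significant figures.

LOI loss = 13.56 pbw; glass = 105.8 pbw; yield = 88.64%

Mid-chain values are displayed, with 4-significant-digit rounding, at each printed step. All arithmetic holds full precision in all steps — a single rounding finalizes each reported figure. The derived quantities (LOI, the four compositions, net glass mass, yield, totals) are re-derived starting from the weights per 105.8 pbw of glass at full precision as written in the question or the answer.
Each material's LOI contribution:
  Alumina hydrate: 13.36 × 0.3486 = 4.657 pbw
  Strontianite: 25.12 × 0.3023 = 7.594 pbw
  Sand: 56.75 × 0.002000 = 0.1135 pbw
  Mg3Si4O10(OH)2: 24.14 × 0.04950 = 1.195 pbw
Total LOI = 13.56 pbw
Glass = batch − LOI = 119.4 − 13.56 = 105.8 pbw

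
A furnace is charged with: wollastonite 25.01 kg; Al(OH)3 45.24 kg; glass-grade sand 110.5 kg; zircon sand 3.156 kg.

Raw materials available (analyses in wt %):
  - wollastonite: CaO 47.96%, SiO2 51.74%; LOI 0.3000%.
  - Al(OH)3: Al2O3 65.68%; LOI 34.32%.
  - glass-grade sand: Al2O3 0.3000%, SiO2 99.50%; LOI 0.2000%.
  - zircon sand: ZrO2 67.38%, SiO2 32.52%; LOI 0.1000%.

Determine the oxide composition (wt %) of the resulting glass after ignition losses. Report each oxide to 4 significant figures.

Mid-chain values are displayed, with 4-significant-digit rounding, between the steps; full precision is kept from start to finish — each reported value takes just one rounding. The derived quantities are rebuilt from the batch weights per 168.1 kg of glass at full float precision (the yield, four oxide percentages, ignition loss, net glass mass, the totals), as they appear in either problem or answer.
Mass of each oxide from the mix:
  CaO: 25.01·0.4796 = 11.99 kg
  Al2O3: 45.24·0.6568 + 110.5·0.003000 = 30.05 kg
  ZrO2: 3.156·0.6738 = 2.127 kg
  SiO2: 25.01·0.5174 + 110.5·0.9950 + 3.156·0.3252 = 123.9 kg
LOI: 25.01·0.003000 + 45.24·0.3432 + 110.5·0.002000 + 3.156·0.001000 = 15.83 kg
The glass mass, total less LOI, = 183.9 − 15.83 = 168.1 kg (the oxide masses sum to this)
each wt % is 100 × oxide ÷ glass

Glass mass = 168.1 kg (batch 183.9 − LOI 15.83).
Composition: CaO 7.136%, Al2O3 17.88%, ZrO2 1.265%, SiO2 73.72%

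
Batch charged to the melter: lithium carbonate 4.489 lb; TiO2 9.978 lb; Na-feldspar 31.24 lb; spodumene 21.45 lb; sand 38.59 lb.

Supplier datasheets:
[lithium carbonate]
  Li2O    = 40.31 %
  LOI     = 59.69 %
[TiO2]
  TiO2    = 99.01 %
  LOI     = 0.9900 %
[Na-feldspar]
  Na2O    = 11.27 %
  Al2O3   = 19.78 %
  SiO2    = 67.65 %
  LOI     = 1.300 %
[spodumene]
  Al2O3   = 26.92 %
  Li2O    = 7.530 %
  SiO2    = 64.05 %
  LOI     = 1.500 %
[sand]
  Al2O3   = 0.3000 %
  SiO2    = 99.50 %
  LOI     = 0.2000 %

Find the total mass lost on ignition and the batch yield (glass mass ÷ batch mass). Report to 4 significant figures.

LOI loss = 3.583 lb; glass = 102.2 lb; yield = 96.61%

The working math keeps exact precision from first step to last. The intermediate values are shown rounded to 4 significant figures alongside each step; exactly one rounding lands on every reported value. Derived quantities (net glass mass, the yield, the five compositions, LOI, totals) are recomputed from the batch weights per 102.2 lb of glass at exact precision as given in problem or answer.
LOI of each material in turn:
  lithium carbonate: 4.489 × 0.5969 = 2.679 lb
  TiO2: 9.978 × 0.009900 = 0.09878 lb
  Na-feldspar: 31.24 × 0.01300 = 0.4061 lb
  spodumene: 21.45 × 0.01500 = 0.3217 lb
  sand: 38.59 × 0.002000 = 0.07718 lb
Total LOI = 3.583 lb
Glass = batch − LOI = 105.7 − 3.583 = 102.2 lb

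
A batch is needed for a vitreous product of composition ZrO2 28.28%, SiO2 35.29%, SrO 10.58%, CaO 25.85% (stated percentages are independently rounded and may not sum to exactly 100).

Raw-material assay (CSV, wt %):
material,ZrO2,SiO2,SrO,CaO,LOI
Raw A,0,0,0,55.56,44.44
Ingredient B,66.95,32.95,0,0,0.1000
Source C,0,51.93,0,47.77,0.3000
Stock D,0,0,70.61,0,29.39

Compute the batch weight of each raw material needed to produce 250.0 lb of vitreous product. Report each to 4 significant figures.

Batch per 250.0 lb vitreous product:
  Raw A: 27.85 lb
  Ingredient B: 105.6 lb
  Source C: 102.9 lb
  Stock D: 37.46 lb
Total batch = 273.8 lb; LOI loss = 23.80 lb; yield = 91.31%

Working values are displayed rounded to four significant figures between the steps. Every computation keeps full precision all the way through; each reported result takes a single rounding — the derived quantities are carried from the weighed amounts at 250.0 lb of glass in exact precision (the totals, the four compositions, ignition loss, the yield, net glass mass) as quoted within question or answer.
Per-oxide target masses for 250.0 lb vitreous product:
  ZrO2: 28.28% × 250.0 = 70.70 lb
  SiO2: 35.29% × 250.0 = 88.22 lb
  SrO: 10.58% × 250.0 = 26.45 lb
  CaO: 25.85% × 250.0 = 64.62 lb
Oxide-by-oxide audit from the weights as reported, per the basis as stated (each sum matches its target mass once rounding is allowed for):
  ZrO2: 105.6·0.6695 = 70.70 lb (target 70.70 lb)
  SiO2: 105.6·0.3295 + 102.9·0.5193 = 88.23 lb (target 88.22 lb)
  SrO: 37.46·0.7061 = 26.45 lb (target 26.45 lb)
  CaO: 27.85·0.5556 + 102.9·0.4777 = 64.63 lb (target 64.62 lb)
The glass-mass cross-check: total batch − LOI = 250.0 lb (targets for the oxides total 250.0 lb; stated basis 250.0 lb — rounding explains the deltas).
Total batch = Σ batch = 273.8 lb; the LOI term Σ batch·LOI equals 23.80 lb; as yield: glass ÷ batch → 91.31%.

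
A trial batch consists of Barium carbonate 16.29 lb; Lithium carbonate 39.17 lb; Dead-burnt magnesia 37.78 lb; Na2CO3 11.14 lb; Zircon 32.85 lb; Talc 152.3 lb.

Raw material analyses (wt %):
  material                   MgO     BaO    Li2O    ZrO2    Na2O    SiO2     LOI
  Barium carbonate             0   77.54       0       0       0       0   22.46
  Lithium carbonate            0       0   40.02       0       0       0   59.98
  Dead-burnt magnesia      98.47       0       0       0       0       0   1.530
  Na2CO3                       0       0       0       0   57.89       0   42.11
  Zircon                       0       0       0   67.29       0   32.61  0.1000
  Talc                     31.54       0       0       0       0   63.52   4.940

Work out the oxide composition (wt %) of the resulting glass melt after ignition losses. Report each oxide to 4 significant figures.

All arithmetic carries full precision at all times. Intermediates are printed (rounded to 4 significant figures) in the working; exactly one rounding lands on every reported number; the derived quantities are carried from the weighed amounts at 249.6 lb of glass at full precision (the yield, the six compositions, totals, net glass mass, ignition loss) as written in either problem or answer.
Delivered oxide masses:
  MgO: 37.78·0.9847 + 152.3·0.3154 = 85.24 lb
  BaO: 16.29·0.7754 = 12.63 lb
  Li2O: 39.17·0.4002 = 15.68 lb
  ZrO2: 32.85·0.6729 = 22.10 lb
  Na2O: 11.14·0.5789 = 6.449 lb
  SiO2: 32.85·0.3261 + 152.3·0.6352 = 107.5 lb
LOI: 16.29·0.2246 + 39.17·0.5998 + 37.78·0.01530 + 11.14·0.4211 + 32.85·0.001000 + 152.3·0.04940 = 39.98 lb
Net of LOI, the glass mass = 289.5 − 39.98 = 249.6 lb (equal to the oxide-mass sum)
wt % = oxide mass / glass mass × 100

Glass mass = 249.6 lb (batch 289.5 − LOI 39.98).
Composition: MgO 34.16%, BaO 5.062%, Li2O 6.282%, ZrO2 8.858%, Na2O 2.584%, SiO2 43.06%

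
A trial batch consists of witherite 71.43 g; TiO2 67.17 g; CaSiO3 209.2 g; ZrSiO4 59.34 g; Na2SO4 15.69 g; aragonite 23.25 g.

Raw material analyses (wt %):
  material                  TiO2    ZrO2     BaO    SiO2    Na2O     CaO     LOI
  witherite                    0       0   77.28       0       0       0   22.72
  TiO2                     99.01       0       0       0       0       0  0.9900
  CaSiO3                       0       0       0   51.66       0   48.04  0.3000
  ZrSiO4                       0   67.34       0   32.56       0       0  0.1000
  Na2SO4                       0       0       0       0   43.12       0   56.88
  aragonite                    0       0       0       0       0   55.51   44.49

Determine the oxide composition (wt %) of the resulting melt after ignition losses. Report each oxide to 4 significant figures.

Glass mass = 409.2 g (batch 446.1 − LOI 36.85).
Composition: TiO2 16.25%, ZrO2 9.765%, BaO 13.49%, SiO2 31.13%, Na2O 1.653%, CaO 27.71%

All internal work keeps full precision through the solve — working values are printed, rounded to four significant digits, at each printed step. A single rounding produces each reported result; the derived quantities, including ignition loss, totals, yield, the six compositions, glass mass, are rebuilt from the batch weights for 409.2 g of glass in full precision, as set out in problem or answer.
Per-oxide mass from batch:
  TiO2: 67.17·0.9901 = 66.51 g
  ZrO2: 59.34·0.6734 = 39.96 g
  BaO: 71.43·0.7728 = 55.20 g
  SiO2: 209.2·0.5166 + 59.34·0.3256 = 127.4 g
  Na2O: 15.69·0.4312 = 6.766 g
  CaO: 209.2·0.4804 + 23.25·0.5551 = 113.4 g
LOI: 71.43·0.2272 + 67.17·0.009900 + 209.2·0.003000 + 59.34·0.001000 + 15.69·0.5688 + 23.25·0.4449 = 36.85 g
Resulting glass, batch − LOI: 446.1 − 36.85 = 409.2 g (consistent with Σ oxide mass)
wt %: oxide over glass, times 100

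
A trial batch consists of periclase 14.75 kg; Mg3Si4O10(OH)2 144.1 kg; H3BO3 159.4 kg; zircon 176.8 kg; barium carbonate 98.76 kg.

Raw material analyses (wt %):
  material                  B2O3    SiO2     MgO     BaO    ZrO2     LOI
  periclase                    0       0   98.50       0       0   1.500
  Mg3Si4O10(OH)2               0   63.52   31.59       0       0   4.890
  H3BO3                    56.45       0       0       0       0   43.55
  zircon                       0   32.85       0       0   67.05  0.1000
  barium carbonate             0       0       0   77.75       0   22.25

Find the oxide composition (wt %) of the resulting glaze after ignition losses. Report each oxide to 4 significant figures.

Glass mass = 495.0 kg (batch 593.8 − LOI 98.84).
Composition: B2O3 18.18%, SiO2 30.23%, MgO 12.13%, BaO 15.51%, ZrO2 23.95%

The working math maintains exact precision throughout; mid-chain values are displayed rounded off to 4 significant digits when written out — each reported result is rounded exactly once. All derived quantities are recomputed at full precision (yield, five oxide percentages, LOI, net glass mass, totals) from the weighed amounts on 495.0 kg of glass as they appear in problem or answer.
What the batch supplies per oxide:
  B2O3: 159.4·0.5645 = 89.98 kg
  SiO2: 144.1·0.6352 + 176.8·0.3285 = 149.6 kg
  MgO: 14.75·0.9850 + 144.1·0.3159 = 60.05 kg
  BaO: 98.76·0.7775 = 76.79 kg
  ZrO2: 176.8·0.6705 = 118.5 kg
LOI: 14.75·0.01500 + 144.1·0.04890 + 159.4·0.4355 + 176.8·0.001000 + 98.76·0.2225 = 98.84 kg
The glass mass, total less LOI, = 593.8 − 98.84 = 495.0 kg (= the summed oxide contributions)
wt % = 100 × oxide mass / glass mass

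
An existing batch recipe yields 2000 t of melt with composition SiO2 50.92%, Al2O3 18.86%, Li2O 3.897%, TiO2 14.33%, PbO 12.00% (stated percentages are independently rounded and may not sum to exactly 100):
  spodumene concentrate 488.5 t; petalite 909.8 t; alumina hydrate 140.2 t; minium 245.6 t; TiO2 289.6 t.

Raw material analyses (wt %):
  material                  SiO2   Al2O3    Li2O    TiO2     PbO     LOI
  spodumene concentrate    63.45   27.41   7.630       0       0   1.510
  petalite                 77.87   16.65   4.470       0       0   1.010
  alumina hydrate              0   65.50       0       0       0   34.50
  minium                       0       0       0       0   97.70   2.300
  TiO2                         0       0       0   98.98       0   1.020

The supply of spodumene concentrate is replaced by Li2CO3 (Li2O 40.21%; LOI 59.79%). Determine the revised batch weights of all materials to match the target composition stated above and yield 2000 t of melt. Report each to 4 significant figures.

The whole derivation keeps full precision at all times — in-progress results are printed rounded to four significant figures; each reported result includes exactly one rounding; the derived quantities (the yield, the totals, five oxide percentages, net glass mass, ignition loss) are recomputed in exact precision starting from the weights at 2000 t of glass as they appear in problem or answer.
The oxide mass targets at 2000 t melt:
  SiO2: 50.92% × 2000 = 1018 t
  Al2O3: 18.86% × 2000 = 377.2 t
  Li2O: 3.897% × 2000 = 77.94 t
  TiO2: 14.33% × 2000 = 286.6 t
  PbO: 12.00% × 2000 = 240.0 t
Checking each oxide sum per the reported batch figures, per the basis as stated (every target is met by its sum net of answer rounding effects):
  SiO2: 1308·0.7787 = 1019 t (target 1018 t)
  Al2O3: 1308·0.1665 + 243.4·0.6550 = 377.2 t (target 377.2 t)
  Li2O: 48.45·0.4021 + 1308·0.04470 = 77.95 t (target 77.94 t)
  TiO2: 289.6·0.9898 = 286.6 t (target 286.6 t)
  PbO: 245.6·0.9770 = 240.0 t (target 240.0 t)
Consistency of the glass mass: net batch after ignition = 2000 t (oxide target masses add up to 2000 t; against the stated basis, 2000 t — differing by rounding only).
Total batch = Σ batch = 2135 t; LOI loss = Σ batch·LOI = 134.8 t; the yield ratio, glass ÷ batch: 93.69%.

Revised batch per 2000 t melt:
  Li2CO3: 48.45 t
  petalite: 1308 t
  alumina hydrate: 243.4 t
  minium: 245.6 t
  TiO2: 289.6 t
Total batch = 2135 t; LOI loss = 134.8 t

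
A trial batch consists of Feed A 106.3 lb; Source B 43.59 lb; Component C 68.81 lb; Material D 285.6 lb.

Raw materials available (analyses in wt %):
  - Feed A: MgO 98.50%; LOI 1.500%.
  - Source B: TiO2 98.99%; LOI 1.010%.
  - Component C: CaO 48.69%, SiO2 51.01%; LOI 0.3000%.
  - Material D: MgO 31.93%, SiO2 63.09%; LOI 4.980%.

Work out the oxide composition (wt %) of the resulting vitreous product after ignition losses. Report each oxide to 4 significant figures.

Glass mass = 487.8 lb (batch 504.3 − LOI 16.46).
Composition: CaO 6.868%, MgO 40.16%, SiO2 44.13%, TiO2 8.845%

Working values appear (rounded to four significant digits) at each printed step; the working math maintains exact precision through the solve — each reported result takes just one rounding — derived quantities (the four compositions, LOI, the totals, net glass mass, the yield) are re-derived using the weight values on 487.8 lb of glass in exact precision, precisely as stated by problem or answer.
Oxide masses out of the charge:
  CaO: 68.81·0.4869 = 33.50 lb
  MgO: 106.3·0.9850 + 285.6·0.3193 = 195.9 lb
  SiO2: 68.81·0.5101 + 285.6·0.6309 = 215.3 lb
  TiO2: 43.59·0.9899 = 43.15 lb
LOI: 106.3·0.01500 + 43.59·0.01010 + 68.81·0.003000 + 285.6·0.04980 = 16.46 lb
batch − LOI leaves glass = 504.3 − 16.46 = 487.8 lb (equal to the oxide-mass sum)
each wt % is 100 × oxide ÷ glass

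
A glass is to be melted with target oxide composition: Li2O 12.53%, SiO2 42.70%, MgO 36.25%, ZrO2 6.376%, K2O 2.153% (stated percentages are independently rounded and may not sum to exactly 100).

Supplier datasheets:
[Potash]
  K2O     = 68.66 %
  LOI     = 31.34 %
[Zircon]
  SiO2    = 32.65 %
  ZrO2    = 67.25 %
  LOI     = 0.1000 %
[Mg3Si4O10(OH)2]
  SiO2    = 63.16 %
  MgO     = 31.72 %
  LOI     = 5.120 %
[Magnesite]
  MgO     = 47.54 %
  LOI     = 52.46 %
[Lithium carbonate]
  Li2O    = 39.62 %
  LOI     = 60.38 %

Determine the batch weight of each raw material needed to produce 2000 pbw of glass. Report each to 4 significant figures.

Rounding to 4 significant figures governs every mid-chain value as displayed; the working math runs at full float precision in every operation; each reported figure is rounded exactly once; all derived quantities are computed in full float precision (yield, five oxide percentages, net glass mass, the totals, ignition loss) starting from the weights for 2000 pbw of glass, as they appear in the question or the answer.
The oxide mass targets at 2000 pbw glass:
  Li2O: 12.53% × 2000 = 250.6 pbw
  SiO2: 42.70% × 2000 = 854.0 pbw
  MgO: 36.25% × 2000 = 725.0 pbw
  ZrO2: 6.376% × 2000 = 127.5 pbw
  K2O: 2.153% × 2000 = 43.06 pbw
Verifying the oxide balance from the weights as reported, relative to the basis at hand (summed amounts equal target values within answer rounding):
  Li2O: 632.5·0.3962 = 250.6 pbw (target 250.6 pbw)
  SiO2: 189.6·0.3265 + 1254·0.6316 = 853.9 pbw (target 854.0 pbw)
  MgO: 1254·0.3172 + 688.3·0.4754 = 725.0 pbw (target 725.0 pbw)
  ZrO2: 189.6·0.6725 = 127.5 pbw (target 127.5 pbw)
  K2O: 62.71·0.6866 = 43.06 pbw (target 43.06 pbw)
Glass-mass bookkeeping: the batch minus its LOI: 2000 pbw (oxide target masses add up to 2000 pbw; the stated basis being 2000 pbw — deltas are rounding alone).
Batch total: Σ batch = 2827 pbw; the LOI term Σ batch·LOI equals 827.0 pbw; yield: glass divided by total = 70.75%.

Batch per 2000 pbw glass:
  Potash: 62.71 pbw
  Zircon: 189.6 pbw
  Mg3Si4O10(OH)2: 1254 pbw
  Magnesite: 688.3 pbw
  Lithium carbonate: 632.5 pbw
Total batch = 2827 pbw; LOI loss = 827.0 pbw; yield = 70.75%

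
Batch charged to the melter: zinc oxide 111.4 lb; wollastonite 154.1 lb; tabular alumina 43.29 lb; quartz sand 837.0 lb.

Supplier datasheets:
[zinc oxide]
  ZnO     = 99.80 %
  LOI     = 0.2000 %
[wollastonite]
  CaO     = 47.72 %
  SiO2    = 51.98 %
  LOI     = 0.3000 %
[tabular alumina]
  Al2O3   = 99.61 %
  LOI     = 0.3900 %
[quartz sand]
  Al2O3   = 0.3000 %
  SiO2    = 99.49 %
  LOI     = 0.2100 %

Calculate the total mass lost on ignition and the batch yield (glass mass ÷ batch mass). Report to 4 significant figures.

All internal work holds full precision through every step; in-progress results are printed, rounded to four significant digits, between the steps; exactly one rounding goes into each reported figure — all derived quantities (glass mass, totals, the four compositions, the yield, ignition loss) are rebuilt at full float precision using the weight values on 1143 lb of glass precisely as stated by problem or answer.
Ignition loss by material:
  zinc oxide: 111.4 × 0.002000 = 0.2228 lb
  wollastonite: 154.1 × 0.003000 = 0.4623 lb
  tabular alumina: 43.29 × 0.003900 = 0.1688 lb
  quartz sand: 837.0 × 0.002100 = 1.758 lb
Total LOI = 2.612 lb
Glass = batch − LOI = 1146 − 2.612 = 1143 lb

LOI loss = 2.612 lb; glass = 1143 lb; yield = 99.77%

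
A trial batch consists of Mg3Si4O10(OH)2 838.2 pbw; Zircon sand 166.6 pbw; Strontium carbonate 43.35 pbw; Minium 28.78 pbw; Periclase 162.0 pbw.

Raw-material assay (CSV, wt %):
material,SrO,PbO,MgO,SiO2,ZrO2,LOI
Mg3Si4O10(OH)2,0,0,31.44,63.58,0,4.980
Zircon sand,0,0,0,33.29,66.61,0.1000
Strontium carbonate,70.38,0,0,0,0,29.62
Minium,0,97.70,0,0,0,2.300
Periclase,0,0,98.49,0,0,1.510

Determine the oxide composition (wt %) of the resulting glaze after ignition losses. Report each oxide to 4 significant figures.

Mid-chain values are printed, rounded to 4 significant digits, in the printout — every computation runs at full precision in every operation; every reported number is rounded a single time; derived quantities, which include five oxide percentages, net glass mass, LOI, the yield, the totals, are carried at full precision, as quoted within problem or answer, starting from the weights on 1181 pbw of glass.
Oxide-by-oxide delivered mass:
  SrO: 43.35·0.7038 = 30.51 pbw
  PbO: 28.78·0.9770 = 28.12 pbw
  MgO: 838.2·0.3144 + 162.0·0.9849 = 423.1 pbw
  SiO2: 838.2·0.6358 + 166.6·0.3329 = 588.4 pbw
  ZrO2: 166.6·0.6661 = 111.0 pbw
LOI: 838.2·0.04980 + 166.6·0.001000 + 43.35·0.2962 + 28.78·0.02300 + 162.0·0.01510 = 57.86 pbw
Net of LOI, the glass mass = 1239 − 57.86 = 1181 pbw (= the summed oxide contributions)
percent share: oxide ÷ glass, ×100

Glass mass = 1181 pbw (batch 1239 − LOI 57.86).
Composition: SrO 2.583%, PbO 2.381%, MgO 35.82%, SiO2 49.82%, ZrO2 9.396%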